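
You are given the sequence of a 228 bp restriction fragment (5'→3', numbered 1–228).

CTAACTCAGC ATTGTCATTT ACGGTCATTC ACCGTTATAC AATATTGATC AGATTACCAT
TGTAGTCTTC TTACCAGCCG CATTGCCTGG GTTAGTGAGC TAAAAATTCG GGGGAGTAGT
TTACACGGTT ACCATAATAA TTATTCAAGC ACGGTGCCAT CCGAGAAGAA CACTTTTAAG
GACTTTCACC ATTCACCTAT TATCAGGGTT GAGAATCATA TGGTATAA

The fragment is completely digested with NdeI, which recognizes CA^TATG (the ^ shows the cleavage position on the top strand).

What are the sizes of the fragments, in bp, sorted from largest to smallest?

218, 10 bp

The NdeI site (CATATG) starts at position 217.
NdeI cuts after base 2 of each site, so after position 218.
Linear molecule, 1 cut → 2 fragments:
  1–218 → 218 bp
  219–228 → 10 bp
Sorted largest to smallest: 218, 10 bp.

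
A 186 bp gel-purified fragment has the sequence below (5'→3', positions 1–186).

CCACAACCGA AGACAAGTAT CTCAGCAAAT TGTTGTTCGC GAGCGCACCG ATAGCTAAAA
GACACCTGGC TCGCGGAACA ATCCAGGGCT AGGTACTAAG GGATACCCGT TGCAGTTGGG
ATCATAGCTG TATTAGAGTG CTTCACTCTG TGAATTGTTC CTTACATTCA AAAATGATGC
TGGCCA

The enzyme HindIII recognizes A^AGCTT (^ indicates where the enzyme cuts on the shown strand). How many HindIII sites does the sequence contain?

No occurrence of AAGCTT is present in the sequence.
HindIII does not cut: 0 sites.

0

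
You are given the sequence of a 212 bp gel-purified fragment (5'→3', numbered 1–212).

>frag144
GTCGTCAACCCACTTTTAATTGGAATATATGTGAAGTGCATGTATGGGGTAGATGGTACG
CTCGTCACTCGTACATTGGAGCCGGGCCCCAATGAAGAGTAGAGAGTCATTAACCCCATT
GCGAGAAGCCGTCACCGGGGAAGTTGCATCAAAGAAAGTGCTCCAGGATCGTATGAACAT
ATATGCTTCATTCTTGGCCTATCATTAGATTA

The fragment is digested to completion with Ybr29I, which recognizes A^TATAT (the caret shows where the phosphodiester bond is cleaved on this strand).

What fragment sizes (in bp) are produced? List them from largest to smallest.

Ybr29I sites (ATATAT) start at positions 25, 179.
Ybr29I cuts after the first base of each site, so after positions 25, 179.
Linear molecule, 2 cuts → 3 fragments:
  1–25 → 25 bp
  26–179 → 154 bp
  180–212 → 33 bp
Sorted largest to smallest: 154, 33, 25 bp.

154, 33, 25 bp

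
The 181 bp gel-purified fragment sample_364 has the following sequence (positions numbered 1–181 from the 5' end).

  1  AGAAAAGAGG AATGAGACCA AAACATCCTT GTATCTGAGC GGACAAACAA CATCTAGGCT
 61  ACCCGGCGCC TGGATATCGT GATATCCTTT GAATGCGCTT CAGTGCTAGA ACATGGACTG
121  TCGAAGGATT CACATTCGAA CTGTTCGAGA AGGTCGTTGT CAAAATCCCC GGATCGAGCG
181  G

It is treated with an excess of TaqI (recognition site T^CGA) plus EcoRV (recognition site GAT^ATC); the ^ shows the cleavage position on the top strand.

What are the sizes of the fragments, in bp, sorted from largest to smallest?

75, 38, 29, 15, 9, 8, 7 bp

TaqI sites (TCGA) start at positions 121, 136, 145, 174.
TaqI cuts after the first base of each site, so after positions 121, 136, 145, 174.
EcoRV sites (GATATC) start at positions 73, 81.
EcoRV cuts after base 3 of each site, so after positions 75, 83.
Combined cut positions: 75, 83, 121, 136, 145, 174.
Linear molecule, 6 cuts → 7 fragments:
  1–75 → 75 bp
  76–83 → 8 bp
  84–121 → 38 bp
  122–136 → 15 bp
  137–145 → 9 bp
  146–174 → 29 bp
  175–181 → 7 bp
Sorted largest to smallest: 75, 38, 29, 15, 9, 8, 7 bp.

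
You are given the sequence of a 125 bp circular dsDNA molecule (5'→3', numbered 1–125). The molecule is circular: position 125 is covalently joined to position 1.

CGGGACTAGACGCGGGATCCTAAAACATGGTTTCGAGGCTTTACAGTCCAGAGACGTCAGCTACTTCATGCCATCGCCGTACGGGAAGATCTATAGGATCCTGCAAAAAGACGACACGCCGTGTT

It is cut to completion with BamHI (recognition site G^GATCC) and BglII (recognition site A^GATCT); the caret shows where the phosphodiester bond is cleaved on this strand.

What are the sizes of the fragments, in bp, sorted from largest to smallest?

BamHI sites (GGATCC) start at positions 15, 96.
BamHI cuts after the first base of each site, so after positions 15, 96.
The BglII site (AGATCT) starts at position 87.
BglII cuts after the first base of each site, so after position 87.
Combined cut positions: 15, 87, 96.
Circular molecule, 3 cuts → 3 fragments:
  16–87 → 72 bp
  88–96 → 9 bp
  97–125 then 1–15 → 29 + 15 = 44 bp
Sorted largest to smallest: 72, 44, 9 bp.

72, 44, 9 bp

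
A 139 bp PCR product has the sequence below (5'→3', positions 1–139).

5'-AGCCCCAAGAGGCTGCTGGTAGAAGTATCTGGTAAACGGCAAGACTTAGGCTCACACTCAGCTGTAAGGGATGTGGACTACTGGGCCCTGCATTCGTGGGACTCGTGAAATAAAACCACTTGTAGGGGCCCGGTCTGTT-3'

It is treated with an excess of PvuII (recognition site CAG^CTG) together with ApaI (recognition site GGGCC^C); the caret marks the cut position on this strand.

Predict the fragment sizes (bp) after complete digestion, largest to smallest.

The PvuII site (CAGCTG) starts at position 59.
PvuII cuts after base 3 of each site, so after position 61.
ApaI sites (GGGCCC) start at positions 83, 126.
ApaI cuts after base 5 of each site (before the last base), so after positions 87, 130.
Combined cut positions: 61, 87, 130.
Linear molecule, 3 cuts → 4 fragments:
  1–61 → 61 bp
  62–87 → 26 bp
  88–130 → 43 bp
  131–139 → 9 bp
Sorted largest to smallest: 61, 43, 26, 9 bp.

61, 43, 26, 9 bp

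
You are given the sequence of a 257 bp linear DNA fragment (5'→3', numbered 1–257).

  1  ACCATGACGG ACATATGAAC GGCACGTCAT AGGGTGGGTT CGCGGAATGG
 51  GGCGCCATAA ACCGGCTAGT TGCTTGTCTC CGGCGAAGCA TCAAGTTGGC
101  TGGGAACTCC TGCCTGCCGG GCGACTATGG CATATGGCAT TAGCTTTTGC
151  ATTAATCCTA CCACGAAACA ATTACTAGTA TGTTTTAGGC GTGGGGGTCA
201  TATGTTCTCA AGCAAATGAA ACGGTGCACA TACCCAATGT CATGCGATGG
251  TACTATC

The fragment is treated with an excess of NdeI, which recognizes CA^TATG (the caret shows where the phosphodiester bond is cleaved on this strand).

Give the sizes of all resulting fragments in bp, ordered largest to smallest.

NdeI sites (CATATG) start at positions 12, 131, 199.
NdeI cuts after base 2 of each site, so after positions 13, 132, 200.
Linear molecule, 3 cuts → 4 fragments:
  1–13 → 13 bp
  14–132 → 119 bp
  133–200 → 68 bp
  201–257 → 57 bp
Sorted largest to smallest: 119, 68, 57, 13 bp.

119, 68, 57, 13 bp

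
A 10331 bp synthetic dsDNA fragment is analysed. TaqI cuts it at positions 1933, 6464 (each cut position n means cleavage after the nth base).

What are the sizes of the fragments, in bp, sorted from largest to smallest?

4531, 3867, 1933 bp

Linear molecule, 2 cuts → 3 fragments:
  1933 − 0 = 1933 bp
  6464 − 1933 = 4531 bp
  10331 − 6464 = 3867 bp
Sorted largest to smallest: 4531, 3867, 1933 bp.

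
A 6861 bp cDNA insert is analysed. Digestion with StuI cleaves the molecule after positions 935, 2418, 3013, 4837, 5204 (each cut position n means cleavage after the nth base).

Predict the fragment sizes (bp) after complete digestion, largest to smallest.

1824, 1657, 1483, 935, 595, 367 bp

Linear molecule, 5 cuts → 6 fragments:
  935 − 0 = 935 bp
  2418 − 935 = 1483 bp
  3013 − 2418 = 595 bp
  4837 − 3013 = 1824 bp
  5204 − 4837 = 367 bp
  6861 − 5204 = 1657 bp
Sorted largest to smallest: 1824, 1657, 1483, 935, 595, 367 bp.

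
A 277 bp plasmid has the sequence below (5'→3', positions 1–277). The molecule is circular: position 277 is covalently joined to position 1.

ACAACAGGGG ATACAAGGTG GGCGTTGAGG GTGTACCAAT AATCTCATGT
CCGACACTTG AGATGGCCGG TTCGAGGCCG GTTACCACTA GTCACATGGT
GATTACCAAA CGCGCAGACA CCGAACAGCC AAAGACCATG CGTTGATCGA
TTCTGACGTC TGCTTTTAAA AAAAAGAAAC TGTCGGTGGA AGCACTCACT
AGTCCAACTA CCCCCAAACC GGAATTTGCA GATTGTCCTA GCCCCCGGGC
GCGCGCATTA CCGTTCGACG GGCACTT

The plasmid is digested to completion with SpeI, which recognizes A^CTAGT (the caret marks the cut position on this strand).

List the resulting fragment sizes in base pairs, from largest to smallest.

SpeI sites (ACTAGT) start at positions 87, 198.
SpeI cuts after the first base of each site, so after positions 87, 198.
Circular molecule, 2 cuts → 2 fragments:
  88–198 → 111 bp
  199–277 then 1–87 → 79 + 87 = 166 bp
Sorted largest to smallest: 166, 111 bp.

166, 111 bp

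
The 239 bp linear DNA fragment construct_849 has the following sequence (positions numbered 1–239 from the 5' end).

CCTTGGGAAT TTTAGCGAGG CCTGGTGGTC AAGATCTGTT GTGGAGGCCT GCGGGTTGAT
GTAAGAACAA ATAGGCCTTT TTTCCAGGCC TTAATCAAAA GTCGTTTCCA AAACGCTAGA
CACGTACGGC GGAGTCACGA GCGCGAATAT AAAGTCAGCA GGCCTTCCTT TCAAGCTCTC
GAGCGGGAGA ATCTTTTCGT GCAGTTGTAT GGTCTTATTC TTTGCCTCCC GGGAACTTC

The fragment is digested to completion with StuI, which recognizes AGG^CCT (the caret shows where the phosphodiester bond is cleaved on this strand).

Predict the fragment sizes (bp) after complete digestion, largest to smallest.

77, 74, 28, 27, 20, 13 bp

StuI sites (AGGCCT) start at positions 18, 45, 73, 86, 160.
StuI cuts after base 3 of each site, so after positions 20, 47, 75, 88, 162.
Linear molecule, 5 cuts → 6 fragments:
  1–20 → 20 bp
  21–47 → 27 bp
  48–75 → 28 bp
  76–88 → 13 bp
  89–162 → 74 bp
  163–239 → 77 bp
Sorted largest to smallest: 77, 74, 28, 27, 20, 13 bp.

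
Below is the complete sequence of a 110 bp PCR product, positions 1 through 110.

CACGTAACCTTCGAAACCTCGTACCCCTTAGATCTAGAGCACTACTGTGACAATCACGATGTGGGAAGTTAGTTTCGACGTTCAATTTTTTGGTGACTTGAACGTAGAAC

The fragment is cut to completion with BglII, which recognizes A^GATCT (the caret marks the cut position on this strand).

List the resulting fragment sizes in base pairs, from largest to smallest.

80, 30 bp

The BglII site (AGATCT) starts at position 30.
BglII cuts after the first base of each site, so after position 30.
Linear molecule, 1 cut → 2 fragments:
  1–30 → 30 bp
  31–110 → 80 bp
Sorted largest to smallest: 80, 30 bp.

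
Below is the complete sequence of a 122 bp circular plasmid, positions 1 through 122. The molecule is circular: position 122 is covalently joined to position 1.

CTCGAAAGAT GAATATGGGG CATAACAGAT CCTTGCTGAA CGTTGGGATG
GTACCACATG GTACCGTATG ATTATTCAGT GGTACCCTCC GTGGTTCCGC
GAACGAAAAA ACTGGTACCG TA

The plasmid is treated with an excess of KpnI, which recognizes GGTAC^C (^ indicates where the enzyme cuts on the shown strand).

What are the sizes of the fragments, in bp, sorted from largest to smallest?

58, 33, 21, 10 bp

KpnI sites (GGTACC) start at positions 50, 60, 81, 114.
KpnI cuts after base 5 of each site (before the last base), so after positions 54, 64, 85, 118.
Circular molecule, 4 cuts → 4 fragments:
  55–64 → 10 bp
  65–85 → 21 bp
  86–118 → 33 bp
  119–122 then 1–54 → 4 + 54 = 58 bp
Sorted largest to smallest: 58, 33, 21, 10 bp.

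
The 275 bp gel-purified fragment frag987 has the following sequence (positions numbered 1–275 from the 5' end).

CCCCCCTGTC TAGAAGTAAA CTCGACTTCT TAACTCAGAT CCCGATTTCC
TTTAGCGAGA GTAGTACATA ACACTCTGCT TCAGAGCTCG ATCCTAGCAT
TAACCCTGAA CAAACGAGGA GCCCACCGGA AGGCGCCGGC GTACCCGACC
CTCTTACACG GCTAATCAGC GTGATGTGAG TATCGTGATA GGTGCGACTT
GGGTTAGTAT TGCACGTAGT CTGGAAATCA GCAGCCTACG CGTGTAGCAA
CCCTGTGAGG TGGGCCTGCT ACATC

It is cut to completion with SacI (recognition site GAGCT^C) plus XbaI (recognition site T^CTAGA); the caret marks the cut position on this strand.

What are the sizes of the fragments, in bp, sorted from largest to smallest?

187, 79, 9 bp

The SacI site (GAGCTC) starts at position 84.
SacI cuts after base 5 of each site (before the last base), so after position 88.
The XbaI site (TCTAGA) starts at position 9.
XbaI cuts after the first base of each site, so after position 9.
Combined cut positions: 9, 88.
Linear molecule, 2 cuts → 3 fragments:
  1–9 → 9 bp
  10–88 → 79 bp
  89–275 → 187 bp
Sorted largest to smallest: 187, 79, 9 bp.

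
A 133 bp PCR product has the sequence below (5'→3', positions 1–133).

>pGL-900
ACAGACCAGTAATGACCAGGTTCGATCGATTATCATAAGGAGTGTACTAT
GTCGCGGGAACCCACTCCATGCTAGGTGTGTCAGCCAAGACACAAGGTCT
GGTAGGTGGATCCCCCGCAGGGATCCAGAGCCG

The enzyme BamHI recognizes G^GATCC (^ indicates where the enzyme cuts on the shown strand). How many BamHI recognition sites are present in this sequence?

2

GGATCC occurs starting at positions 108, 121.
BamHI cuts at 2 sites.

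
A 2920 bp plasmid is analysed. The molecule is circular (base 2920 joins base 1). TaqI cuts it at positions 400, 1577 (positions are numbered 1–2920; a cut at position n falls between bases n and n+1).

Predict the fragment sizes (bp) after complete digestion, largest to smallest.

1743, 1177 bp

Circular molecule, 2 cuts → 2 fragments:
  1577 − 400 = 1177 bp
  wrap: 2920 − 1577 + 400 = 1743 bp
Sorted largest to smallest: 1743, 1177 bp.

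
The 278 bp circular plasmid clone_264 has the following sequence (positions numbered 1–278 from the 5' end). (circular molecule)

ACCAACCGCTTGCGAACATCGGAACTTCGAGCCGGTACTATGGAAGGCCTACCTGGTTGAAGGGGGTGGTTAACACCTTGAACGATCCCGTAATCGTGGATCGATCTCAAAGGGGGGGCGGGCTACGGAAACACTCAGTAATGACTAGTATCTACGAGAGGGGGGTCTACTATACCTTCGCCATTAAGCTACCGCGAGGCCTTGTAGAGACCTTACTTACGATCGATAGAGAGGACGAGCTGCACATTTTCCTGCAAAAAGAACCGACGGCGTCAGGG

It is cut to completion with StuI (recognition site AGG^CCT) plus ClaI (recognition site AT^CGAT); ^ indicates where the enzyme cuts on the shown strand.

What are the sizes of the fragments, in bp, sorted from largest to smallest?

102, 98, 54, 24 bp

StuI sites (AGGCCT) start at positions 45, 197.
StuI cuts after base 3 of each site, so after positions 47, 199.
ClaI sites (ATCGAT) start at positions 100, 222.
ClaI cuts after base 2 of each site, so after positions 101, 223.
Combined cut positions: 47, 101, 199, 223.
Circular molecule, 4 cuts → 4 fragments:
  48–101 → 54 bp
  102–199 → 98 bp
  200–223 → 24 bp
  224–278 then 1–47 → 55 + 47 = 102 bp
Sorted largest to smallest: 102, 98, 54, 24 bp.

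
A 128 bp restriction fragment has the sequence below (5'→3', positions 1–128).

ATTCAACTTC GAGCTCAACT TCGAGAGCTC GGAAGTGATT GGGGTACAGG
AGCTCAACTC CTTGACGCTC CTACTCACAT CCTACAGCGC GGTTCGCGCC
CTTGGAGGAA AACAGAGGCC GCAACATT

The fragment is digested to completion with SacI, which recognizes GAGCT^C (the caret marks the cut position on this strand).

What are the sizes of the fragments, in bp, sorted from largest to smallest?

74, 25, 15, 14 bp

SacI sites (GAGCTC) start at positions 11, 25, 50.
SacI cuts after base 5 of each site (before the last base), so after positions 15, 29, 54.
Linear molecule, 3 cuts → 4 fragments:
  1–15 → 15 bp
  16–29 → 14 bp
  30–54 → 25 bp
  55–128 → 74 bp
Sorted largest to smallest: 74, 25, 15, 14 bp.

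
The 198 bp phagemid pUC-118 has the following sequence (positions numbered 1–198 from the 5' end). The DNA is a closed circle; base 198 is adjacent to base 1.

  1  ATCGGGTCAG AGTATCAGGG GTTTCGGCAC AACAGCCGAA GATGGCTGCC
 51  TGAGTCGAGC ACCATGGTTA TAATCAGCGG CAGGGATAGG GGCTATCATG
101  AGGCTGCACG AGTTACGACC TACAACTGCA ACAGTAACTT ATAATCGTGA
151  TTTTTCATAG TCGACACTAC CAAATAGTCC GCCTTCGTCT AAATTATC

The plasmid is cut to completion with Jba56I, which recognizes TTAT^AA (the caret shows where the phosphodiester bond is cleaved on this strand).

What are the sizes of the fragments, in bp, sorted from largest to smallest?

Jba56I sites (TTATAA) start at positions 68, 139.
Jba56I cuts after base 4 of each site, so after positions 71, 142.
Circular molecule, 2 cuts → 2 fragments:
  72–142 → 71 bp
  143–198 then 1–71 → 56 + 71 = 127 bp
Sorted largest to smallest: 127, 71 bp.

127, 71 bp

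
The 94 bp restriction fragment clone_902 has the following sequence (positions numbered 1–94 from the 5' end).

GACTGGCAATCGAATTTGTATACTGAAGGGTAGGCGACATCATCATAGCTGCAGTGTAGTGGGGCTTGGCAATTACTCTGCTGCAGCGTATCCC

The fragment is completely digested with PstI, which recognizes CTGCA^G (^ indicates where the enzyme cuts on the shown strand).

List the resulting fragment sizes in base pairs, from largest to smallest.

PstI sites (CTGCAG) start at positions 49, 81.
PstI cuts after base 5 of each site (before the last base), so after positions 53, 85.
Linear molecule, 2 cuts → 3 fragments:
  1–53 → 53 bp
  54–85 → 32 bp
  86–94 → 9 bp
Sorted largest to smallest: 53, 32, 9 bp.

53, 32, 9 bp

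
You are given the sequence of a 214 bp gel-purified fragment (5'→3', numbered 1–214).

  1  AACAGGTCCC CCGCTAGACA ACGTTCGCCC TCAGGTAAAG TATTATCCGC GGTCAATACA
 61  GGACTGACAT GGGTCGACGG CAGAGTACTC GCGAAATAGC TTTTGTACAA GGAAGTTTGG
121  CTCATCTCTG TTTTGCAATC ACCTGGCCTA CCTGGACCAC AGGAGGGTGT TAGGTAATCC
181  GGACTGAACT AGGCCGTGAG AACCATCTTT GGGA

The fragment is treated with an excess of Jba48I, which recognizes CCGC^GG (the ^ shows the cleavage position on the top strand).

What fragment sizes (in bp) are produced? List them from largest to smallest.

164, 50 bp

The Jba48I site (CCGCGG) starts at position 47.
Jba48I cuts after base 4 of each site, so after position 50.
Linear molecule, 1 cut → 2 fragments:
  1–50 → 50 bp
  51–214 → 164 bp
Sorted largest to smallest: 164, 50 bp.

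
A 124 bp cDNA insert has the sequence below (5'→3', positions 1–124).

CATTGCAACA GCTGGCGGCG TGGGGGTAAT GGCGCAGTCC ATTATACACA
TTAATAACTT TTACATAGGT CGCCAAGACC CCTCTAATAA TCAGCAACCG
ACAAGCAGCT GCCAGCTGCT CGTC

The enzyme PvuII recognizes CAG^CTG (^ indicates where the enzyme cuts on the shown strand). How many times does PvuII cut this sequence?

CAGCTG occurs starting at positions 9, 106, 113.
PvuII cuts at 3 sites.

3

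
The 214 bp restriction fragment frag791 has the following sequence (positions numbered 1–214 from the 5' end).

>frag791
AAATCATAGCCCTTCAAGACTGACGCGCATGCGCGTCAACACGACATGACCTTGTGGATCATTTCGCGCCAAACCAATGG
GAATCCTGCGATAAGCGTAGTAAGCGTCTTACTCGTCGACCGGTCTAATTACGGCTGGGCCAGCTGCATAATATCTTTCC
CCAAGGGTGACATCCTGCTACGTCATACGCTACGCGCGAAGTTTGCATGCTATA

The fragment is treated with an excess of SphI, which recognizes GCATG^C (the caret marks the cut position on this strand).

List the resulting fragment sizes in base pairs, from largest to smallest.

SphI sites (GCATGC) start at positions 27, 205.
SphI cuts after base 5 of each site (before the last base), so after positions 31, 209.
Linear molecule, 2 cuts → 3 fragments:
  1–31 → 31 bp
  32–209 → 178 bp
  210–214 → 5 bp
Sorted largest to smallest: 178, 31, 5 bp.

178, 31, 5 bp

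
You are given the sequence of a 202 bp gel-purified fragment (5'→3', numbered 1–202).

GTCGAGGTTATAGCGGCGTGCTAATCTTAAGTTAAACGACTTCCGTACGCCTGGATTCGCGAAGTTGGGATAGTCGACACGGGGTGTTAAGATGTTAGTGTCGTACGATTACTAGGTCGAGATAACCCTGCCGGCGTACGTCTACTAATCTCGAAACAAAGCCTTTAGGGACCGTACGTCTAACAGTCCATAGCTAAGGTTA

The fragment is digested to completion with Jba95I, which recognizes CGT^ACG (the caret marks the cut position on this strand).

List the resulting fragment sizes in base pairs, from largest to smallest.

58, 46, 38, 33, 27 bp

Jba95I sites (CGTACG) start at positions 44, 102, 135, 173.
Jba95I cuts after base 3 of each site, so after positions 46, 104, 137, 175.
Linear molecule, 4 cuts → 5 fragments:
  1–46 → 46 bp
  47–104 → 58 bp
  105–137 → 33 bp
  138–175 → 38 bp
  176–202 → 27 bp
Sorted largest to smallest: 58, 46, 38, 33, 27 bp.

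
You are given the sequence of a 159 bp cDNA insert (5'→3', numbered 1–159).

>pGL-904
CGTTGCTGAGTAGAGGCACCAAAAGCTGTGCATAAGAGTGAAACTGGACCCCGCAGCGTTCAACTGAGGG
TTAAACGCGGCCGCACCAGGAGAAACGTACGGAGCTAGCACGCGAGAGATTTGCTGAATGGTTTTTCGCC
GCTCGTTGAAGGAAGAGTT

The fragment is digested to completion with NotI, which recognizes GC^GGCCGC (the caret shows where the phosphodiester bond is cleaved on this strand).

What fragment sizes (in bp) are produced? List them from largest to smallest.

81, 78 bp

The NotI site (GCGGCCGC) starts at position 77.
NotI cuts after base 2 of each site, so after position 78.
Linear molecule, 1 cut → 2 fragments:
  1–78 → 78 bp
  79–159 → 81 bp
Sorted largest to smallest: 81, 78 bp.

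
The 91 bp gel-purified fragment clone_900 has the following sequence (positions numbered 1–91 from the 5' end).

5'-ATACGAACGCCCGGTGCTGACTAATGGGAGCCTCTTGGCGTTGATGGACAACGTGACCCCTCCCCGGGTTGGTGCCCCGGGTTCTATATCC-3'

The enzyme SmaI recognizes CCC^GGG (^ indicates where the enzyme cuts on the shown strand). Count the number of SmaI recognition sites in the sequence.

2

CCCGGG occurs starting at positions 63, 76.
SmaI cuts at 2 sites.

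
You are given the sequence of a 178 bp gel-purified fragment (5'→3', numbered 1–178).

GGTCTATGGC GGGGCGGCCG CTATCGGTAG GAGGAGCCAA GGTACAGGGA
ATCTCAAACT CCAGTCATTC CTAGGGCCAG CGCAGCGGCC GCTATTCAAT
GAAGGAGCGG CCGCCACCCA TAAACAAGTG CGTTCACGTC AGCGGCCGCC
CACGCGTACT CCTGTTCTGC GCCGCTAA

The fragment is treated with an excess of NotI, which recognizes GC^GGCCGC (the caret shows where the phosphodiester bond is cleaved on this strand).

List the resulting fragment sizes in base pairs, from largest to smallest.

NotI sites (GCGGCCGC) start at positions 14, 85, 107, 142.
NotI cuts after base 2 of each site, so after positions 15, 86, 108, 143.
Linear molecule, 4 cuts → 5 fragments:
  1–15 → 15 bp
  16–86 → 71 bp
  87–108 → 22 bp
  109–143 → 35 bp
  144–178 → 35 bp
Sorted largest to smallest: 71, 35, 35, 22, 15 bp.

71, 35, 35, 22, 15 bp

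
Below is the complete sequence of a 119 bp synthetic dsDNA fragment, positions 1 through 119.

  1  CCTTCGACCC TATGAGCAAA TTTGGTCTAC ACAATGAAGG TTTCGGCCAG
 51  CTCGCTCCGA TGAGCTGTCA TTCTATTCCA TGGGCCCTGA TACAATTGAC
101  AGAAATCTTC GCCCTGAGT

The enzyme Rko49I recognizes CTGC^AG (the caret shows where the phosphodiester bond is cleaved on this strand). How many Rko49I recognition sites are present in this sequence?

No occurrence of CTGCAG is present in the sequence.
Rko49I does not cut: 0 sites.

0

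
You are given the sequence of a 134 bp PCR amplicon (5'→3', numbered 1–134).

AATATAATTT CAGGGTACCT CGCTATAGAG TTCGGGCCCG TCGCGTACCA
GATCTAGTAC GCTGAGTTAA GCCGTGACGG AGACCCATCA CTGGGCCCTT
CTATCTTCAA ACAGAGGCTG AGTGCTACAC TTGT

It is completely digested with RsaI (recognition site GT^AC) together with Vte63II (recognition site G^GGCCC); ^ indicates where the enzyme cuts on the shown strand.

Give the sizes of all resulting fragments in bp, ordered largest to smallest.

41, 35, 18, 16, 12, 12 bp

RsaI sites (GTAC) start at positions 15, 45, 57.
RsaI cuts after base 2 of each site, so after positions 16, 46, 58.
Vte63II sites (GGGCCC) start at positions 34, 93.
Vte63II cuts after the first base of each site, so after positions 34, 93.
Combined cut positions: 16, 34, 46, 58, 93.
Linear molecule, 5 cuts → 6 fragments:
  1–16 → 16 bp
  17–34 → 18 bp
  35–46 → 12 bp
  47–58 → 12 bp
  59–93 → 35 bp
  94–134 → 41 bp
Sorted largest to smallest: 41, 35, 18, 16, 12, 12 bp.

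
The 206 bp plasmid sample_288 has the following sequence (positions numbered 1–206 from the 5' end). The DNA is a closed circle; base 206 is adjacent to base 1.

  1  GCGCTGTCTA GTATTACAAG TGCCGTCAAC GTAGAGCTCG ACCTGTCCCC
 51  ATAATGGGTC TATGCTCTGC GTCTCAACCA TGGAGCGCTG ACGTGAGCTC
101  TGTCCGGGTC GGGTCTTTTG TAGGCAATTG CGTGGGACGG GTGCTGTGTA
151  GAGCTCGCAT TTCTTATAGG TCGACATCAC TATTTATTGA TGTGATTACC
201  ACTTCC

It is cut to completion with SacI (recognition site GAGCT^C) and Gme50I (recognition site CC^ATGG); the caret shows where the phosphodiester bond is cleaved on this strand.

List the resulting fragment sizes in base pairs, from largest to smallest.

SacI sites (GAGCTC) start at positions 34, 95, 151.
SacI cuts after base 5 of each site (before the last base), so after positions 38, 99, 155.
The Gme50I site (CCATGG) starts at position 78.
Gme50I cuts after base 2 of each site, so after position 79.
Combined cut positions: 38, 79, 99, 155.
Circular molecule, 4 cuts → 4 fragments:
  39–79 → 41 bp
  80–99 → 20 bp
  100–155 → 56 bp
  156–206 then 1–38 → 51 + 38 = 89 bp
Sorted largest to smallest: 89, 56, 41, 20 bp.

89, 56, 41, 20 bp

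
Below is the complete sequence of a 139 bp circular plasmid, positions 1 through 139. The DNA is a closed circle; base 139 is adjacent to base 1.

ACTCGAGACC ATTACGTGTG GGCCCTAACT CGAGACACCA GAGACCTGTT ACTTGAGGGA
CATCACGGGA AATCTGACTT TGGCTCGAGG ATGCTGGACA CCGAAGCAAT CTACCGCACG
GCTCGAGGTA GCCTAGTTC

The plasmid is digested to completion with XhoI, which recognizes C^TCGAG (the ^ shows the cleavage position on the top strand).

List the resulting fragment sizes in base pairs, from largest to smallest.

XhoI sites (CTCGAG) start at positions 2, 29, 84, 122.
XhoI cuts after the first base of each site, so after positions 2, 29, 84, 122.
Circular molecule, 4 cuts → 4 fragments:
  3–29 → 27 bp
  30–84 → 55 bp
  85–122 → 38 bp
  123–139 then 1–2 → 17 + 2 = 19 bp
Sorted largest to smallest: 55, 38, 27, 19 bp.

55, 38, 27, 19 bp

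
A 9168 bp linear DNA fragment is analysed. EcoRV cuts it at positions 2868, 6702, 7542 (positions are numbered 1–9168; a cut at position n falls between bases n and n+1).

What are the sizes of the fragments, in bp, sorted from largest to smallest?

3834, 2868, 1626, 840 bp

Linear molecule, 3 cuts → 4 fragments:
  2868 − 0 = 2868 bp
  6702 − 2868 = 3834 bp
  7542 − 6702 = 840 bp
  9168 − 7542 = 1626 bp
Sorted largest to smallest: 3834, 2868, 1626, 840 bp.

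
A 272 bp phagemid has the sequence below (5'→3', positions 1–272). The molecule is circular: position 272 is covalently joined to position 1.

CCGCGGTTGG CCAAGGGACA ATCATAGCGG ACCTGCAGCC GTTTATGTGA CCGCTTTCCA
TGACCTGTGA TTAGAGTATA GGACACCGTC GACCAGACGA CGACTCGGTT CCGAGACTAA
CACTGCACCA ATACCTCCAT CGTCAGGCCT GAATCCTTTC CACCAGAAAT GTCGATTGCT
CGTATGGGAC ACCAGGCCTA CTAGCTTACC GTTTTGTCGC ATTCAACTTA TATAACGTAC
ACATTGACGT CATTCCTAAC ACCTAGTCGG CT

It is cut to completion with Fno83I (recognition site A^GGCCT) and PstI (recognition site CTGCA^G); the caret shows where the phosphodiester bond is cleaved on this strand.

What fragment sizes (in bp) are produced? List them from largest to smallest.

115, 108, 49 bp

Fno83I sites (AGGCCT) start at positions 145, 194.
Fno83I cuts after the first base of each site, so after positions 145, 194.
The PstI site (CTGCAG) starts at position 33.
PstI cuts after base 5 of each site (before the last base), so after position 37.
Combined cut positions: 37, 145, 194.
Circular molecule, 3 cuts → 3 fragments:
  38–145 → 108 bp
  146–194 → 49 bp
  195–272 then 1–37 → 78 + 37 = 115 bp
Sorted largest to smallest: 115, 108, 49 bp.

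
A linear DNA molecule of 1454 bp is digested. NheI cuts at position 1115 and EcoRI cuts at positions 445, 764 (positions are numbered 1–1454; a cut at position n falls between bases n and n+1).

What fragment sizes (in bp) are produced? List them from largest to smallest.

Combined cut positions (sorted): 445, 764, 1115.
Linear molecule, 3 cuts → 4 fragments:
  445 − 0 = 445 bp
  764 − 445 = 319 bp
  1115 − 764 = 351 bp
  1454 − 1115 = 339 bp
Sorted largest to smallest: 445, 351, 339, 319 bp.

445, 351, 339, 319 bp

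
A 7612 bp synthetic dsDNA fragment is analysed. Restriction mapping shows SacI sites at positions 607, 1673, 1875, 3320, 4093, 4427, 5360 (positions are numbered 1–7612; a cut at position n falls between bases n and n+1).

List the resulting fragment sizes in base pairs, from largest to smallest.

2252, 1445, 1066, 933, 773, 607, 334, 202 bp

Linear molecule, 7 cuts → 8 fragments:
  607 − 0 = 607 bp
  1673 − 607 = 1066 bp
  1875 − 1673 = 202 bp
  3320 − 1875 = 1445 bp
  4093 − 3320 = 773 bp
  4427 − 4093 = 334 bp
  5360 − 4427 = 933 bp
  7612 − 5360 = 2252 bp
Sorted largest to smallest: 2252, 1445, 1066, 933, 773, 607, 334, 202 bp.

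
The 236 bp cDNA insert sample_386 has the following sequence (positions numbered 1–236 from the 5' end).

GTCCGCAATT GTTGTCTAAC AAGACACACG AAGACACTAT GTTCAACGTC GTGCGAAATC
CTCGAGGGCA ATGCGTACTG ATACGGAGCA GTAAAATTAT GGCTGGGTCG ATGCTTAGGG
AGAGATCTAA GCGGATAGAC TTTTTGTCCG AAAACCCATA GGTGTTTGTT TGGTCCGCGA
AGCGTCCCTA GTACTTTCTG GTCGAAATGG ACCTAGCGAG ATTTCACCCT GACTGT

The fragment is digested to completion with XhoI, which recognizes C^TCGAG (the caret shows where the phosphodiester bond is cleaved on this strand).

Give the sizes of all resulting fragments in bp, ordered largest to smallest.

The XhoI site (CTCGAG) starts at position 61.
XhoI cuts after the first base of each site, so after position 61.
Linear molecule, 1 cut → 2 fragments:
  1–61 → 61 bp
  62–236 → 175 bp
Sorted largest to smallest: 175, 61 bp.

175, 61 bp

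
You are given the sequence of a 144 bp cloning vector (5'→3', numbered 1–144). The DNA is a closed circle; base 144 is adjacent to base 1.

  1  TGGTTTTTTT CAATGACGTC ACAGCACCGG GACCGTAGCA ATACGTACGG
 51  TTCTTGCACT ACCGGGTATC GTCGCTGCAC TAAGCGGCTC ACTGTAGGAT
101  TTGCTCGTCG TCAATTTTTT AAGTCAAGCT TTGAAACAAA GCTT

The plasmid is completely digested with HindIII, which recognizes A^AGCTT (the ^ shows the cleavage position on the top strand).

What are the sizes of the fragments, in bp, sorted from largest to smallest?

131, 13 bp

HindIII sites (AAGCTT) start at positions 126, 139.
HindIII cuts after the first base of each site, so after positions 126, 139.
Circular molecule, 2 cuts → 2 fragments:
  127–139 → 13 bp
  140–144 then 1–126 → 5 + 126 = 131 bp
Sorted largest to smallest: 131, 13 bp.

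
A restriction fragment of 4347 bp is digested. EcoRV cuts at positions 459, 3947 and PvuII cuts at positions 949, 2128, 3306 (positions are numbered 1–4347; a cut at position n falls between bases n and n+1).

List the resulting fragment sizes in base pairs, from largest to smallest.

1179, 1178, 641, 490, 459, 400 bp

Combined cut positions (sorted): 459, 949, 2128, 3306, 3947.
Linear molecule, 5 cuts → 6 fragments:
  459 − 0 = 459 bp
  949 − 459 = 490 bp
  2128 − 949 = 1179 bp
  3306 − 2128 = 1178 bp
  3947 − 3306 = 641 bp
  4347 − 3947 = 400 bp
Sorted largest to smallest: 1179, 1178, 641, 490, 459, 400 bp.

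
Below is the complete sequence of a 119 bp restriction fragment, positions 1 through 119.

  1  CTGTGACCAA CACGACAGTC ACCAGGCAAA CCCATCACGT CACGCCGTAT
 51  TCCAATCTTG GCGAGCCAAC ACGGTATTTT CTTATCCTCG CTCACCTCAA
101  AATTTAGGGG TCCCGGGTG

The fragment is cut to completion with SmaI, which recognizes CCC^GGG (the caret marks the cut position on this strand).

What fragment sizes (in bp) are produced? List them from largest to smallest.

The SmaI site (CCCGGG) starts at position 112.
SmaI cuts after base 3 of each site, so after position 114.
Linear molecule, 1 cut → 2 fragments:
  1–114 → 114 bp
  115–119 → 5 bp
Sorted largest to smallest: 114, 5 bp.

114, 5 bp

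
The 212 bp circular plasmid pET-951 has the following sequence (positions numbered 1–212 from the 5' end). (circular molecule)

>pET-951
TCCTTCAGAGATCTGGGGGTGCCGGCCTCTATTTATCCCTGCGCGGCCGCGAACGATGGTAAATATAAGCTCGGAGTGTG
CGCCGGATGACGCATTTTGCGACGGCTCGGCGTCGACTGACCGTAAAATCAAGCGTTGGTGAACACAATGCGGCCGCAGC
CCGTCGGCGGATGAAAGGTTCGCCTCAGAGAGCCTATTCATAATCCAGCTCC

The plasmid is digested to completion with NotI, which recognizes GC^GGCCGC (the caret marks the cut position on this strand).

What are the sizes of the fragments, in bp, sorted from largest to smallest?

NotI sites (GCGGCCGC) start at positions 43, 150.
NotI cuts after base 2 of each site, so after positions 44, 151.
Circular molecule, 2 cuts → 2 fragments:
  45–151 → 107 bp
  152–212 then 1–44 → 61 + 44 = 105 bp
Sorted largest to smallest: 107, 105 bp.

107, 105 bp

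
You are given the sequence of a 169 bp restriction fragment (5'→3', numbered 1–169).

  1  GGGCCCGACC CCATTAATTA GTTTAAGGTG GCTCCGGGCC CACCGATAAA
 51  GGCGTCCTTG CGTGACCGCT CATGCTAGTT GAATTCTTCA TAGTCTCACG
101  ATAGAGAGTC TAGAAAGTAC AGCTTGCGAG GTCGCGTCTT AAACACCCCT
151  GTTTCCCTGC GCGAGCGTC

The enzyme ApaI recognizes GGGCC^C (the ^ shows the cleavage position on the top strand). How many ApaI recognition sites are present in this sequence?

GGGCCC occurs starting at positions 1, 36.
ApaI cuts at 2 sites.

2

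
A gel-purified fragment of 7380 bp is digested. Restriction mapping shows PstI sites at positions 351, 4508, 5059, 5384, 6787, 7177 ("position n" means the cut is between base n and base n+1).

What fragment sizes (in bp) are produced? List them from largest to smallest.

4157, 1403, 551, 390, 351, 325, 203 bp

Linear molecule, 6 cuts → 7 fragments:
  351 − 0 = 351 bp
  4508 − 351 = 4157 bp
  5059 − 4508 = 551 bp
  5384 − 5059 = 325 bp
  6787 − 5384 = 1403 bp
  7177 − 6787 = 390 bp
  7380 − 7177 = 203 bp
Sorted largest to smallest: 4157, 1403, 551, 390, 351, 325, 203 bp.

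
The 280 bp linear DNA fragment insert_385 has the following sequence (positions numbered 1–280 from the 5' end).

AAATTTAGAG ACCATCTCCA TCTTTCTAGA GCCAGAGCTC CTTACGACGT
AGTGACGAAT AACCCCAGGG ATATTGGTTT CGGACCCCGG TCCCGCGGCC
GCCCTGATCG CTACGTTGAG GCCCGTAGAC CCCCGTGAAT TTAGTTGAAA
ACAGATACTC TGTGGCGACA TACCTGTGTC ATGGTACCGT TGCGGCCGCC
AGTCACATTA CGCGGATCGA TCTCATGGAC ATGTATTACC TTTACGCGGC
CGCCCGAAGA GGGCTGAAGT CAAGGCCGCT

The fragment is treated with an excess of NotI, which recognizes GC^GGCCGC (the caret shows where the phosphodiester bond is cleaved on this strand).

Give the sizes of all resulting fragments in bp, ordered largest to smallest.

NotI sites (GCGGCCGC) start at positions 95, 192, 246.
NotI cuts after base 2 of each site, so after positions 96, 193, 247.
Linear molecule, 3 cuts → 4 fragments:
  1–96 → 96 bp
  97–193 → 97 bp
  194–247 → 54 bp
  248–280 → 33 bp
Sorted largest to smallest: 97, 96, 54, 33 bp.

97, 96, 54, 33 bp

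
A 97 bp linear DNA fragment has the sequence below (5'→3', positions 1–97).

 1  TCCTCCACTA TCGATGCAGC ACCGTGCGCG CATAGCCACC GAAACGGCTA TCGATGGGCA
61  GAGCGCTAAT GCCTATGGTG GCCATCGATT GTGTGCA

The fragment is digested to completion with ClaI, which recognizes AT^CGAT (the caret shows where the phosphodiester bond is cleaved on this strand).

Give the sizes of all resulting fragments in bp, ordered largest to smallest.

ClaI sites (ATCGAT) start at positions 10, 50, 84.
ClaI cuts after base 2 of each site, so after positions 11, 51, 85.
Linear molecule, 3 cuts → 4 fragments:
  1–11 → 11 bp
  12–51 → 40 bp
  52–85 → 34 bp
  86–97 → 12 bp
Sorted largest to smallest: 40, 34, 12, 11 bp.

40, 34, 12, 11 bp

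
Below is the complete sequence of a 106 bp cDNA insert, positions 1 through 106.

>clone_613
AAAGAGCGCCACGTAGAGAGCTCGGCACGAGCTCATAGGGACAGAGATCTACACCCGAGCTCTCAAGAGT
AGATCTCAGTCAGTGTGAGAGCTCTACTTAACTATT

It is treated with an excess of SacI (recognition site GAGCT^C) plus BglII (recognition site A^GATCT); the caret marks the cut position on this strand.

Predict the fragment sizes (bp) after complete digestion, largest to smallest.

22, 22, 16, 13, 12, 11, 10 bp

SacI sites (GAGCTC) start at positions 18, 29, 57, 89.
SacI cuts after base 5 of each site (before the last base), so after positions 22, 33, 61, 93.
BglII sites (AGATCT) start at positions 45, 71.
BglII cuts after the first base of each site, so after positions 45, 71.
Combined cut positions: 22, 33, 45, 61, 71, 93.
Linear molecule, 6 cuts → 7 fragments:
  1–22 → 22 bp
  23–33 → 11 bp
  34–45 → 12 bp
  46–61 → 16 bp
  62–71 → 10 bp
  72–93 → 22 bp
  94–106 → 13 bp
Sorted largest to smallest: 22, 22, 16, 13, 12, 11, 10 bp.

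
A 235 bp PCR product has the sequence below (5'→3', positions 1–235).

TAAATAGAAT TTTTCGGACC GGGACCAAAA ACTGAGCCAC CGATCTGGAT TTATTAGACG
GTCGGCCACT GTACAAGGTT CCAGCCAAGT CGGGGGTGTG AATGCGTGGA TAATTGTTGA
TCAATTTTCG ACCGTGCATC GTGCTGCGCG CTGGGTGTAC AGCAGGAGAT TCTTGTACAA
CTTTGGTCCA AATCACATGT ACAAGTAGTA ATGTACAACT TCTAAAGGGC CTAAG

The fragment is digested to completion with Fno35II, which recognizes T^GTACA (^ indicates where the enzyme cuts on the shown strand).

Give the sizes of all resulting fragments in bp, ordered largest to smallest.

86, 70, 24, 23, 18, 14 bp

Fno35II sites (TGTACA) start at positions 70, 156, 174, 198, 212.
Fno35II cuts after the first base of each site, so after positions 70, 156, 174, 198, 212.
Linear molecule, 5 cuts → 6 fragments:
  1–70 → 70 bp
  71–156 → 86 bp
  157–174 → 18 bp
  175–198 → 24 bp
  199–212 → 14 bp
  213–235 → 23 bp
Sorted largest to smallest: 86, 70, 24, 23, 18, 14 bp.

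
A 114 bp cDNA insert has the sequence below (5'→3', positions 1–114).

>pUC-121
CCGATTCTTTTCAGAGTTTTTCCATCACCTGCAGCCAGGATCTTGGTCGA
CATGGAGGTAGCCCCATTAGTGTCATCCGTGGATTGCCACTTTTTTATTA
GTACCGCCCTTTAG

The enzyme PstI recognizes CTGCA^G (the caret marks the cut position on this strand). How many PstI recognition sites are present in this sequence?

1

CTGCAG occurs starting at position 29.
PstI cuts at 1 site.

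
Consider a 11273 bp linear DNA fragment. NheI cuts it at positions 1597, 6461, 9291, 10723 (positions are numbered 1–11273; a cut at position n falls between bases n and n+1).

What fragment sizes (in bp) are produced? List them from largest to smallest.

Linear molecule, 4 cuts → 5 fragments:
  1597 − 0 = 1597 bp
  6461 − 1597 = 4864 bp
  9291 − 6461 = 2830 bp
  10723 − 9291 = 1432 bp
  11273 − 10723 = 550 bp
Sorted largest to smallest: 4864, 2830, 1597, 1432, 550 bp.

4864, 2830, 1597, 1432, 550 bp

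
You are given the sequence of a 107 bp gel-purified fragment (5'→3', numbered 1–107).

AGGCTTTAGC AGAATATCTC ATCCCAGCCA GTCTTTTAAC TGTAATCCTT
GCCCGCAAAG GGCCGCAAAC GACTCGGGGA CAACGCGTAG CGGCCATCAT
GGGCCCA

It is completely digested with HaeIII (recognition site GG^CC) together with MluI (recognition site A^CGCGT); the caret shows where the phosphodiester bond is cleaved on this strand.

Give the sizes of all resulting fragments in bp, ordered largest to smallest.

HaeIII sites (GGCC) start at positions 61, 92, 102.
HaeIII cuts after base 2 of each site, so after positions 62, 93, 103.
The MluI site (ACGCGT) starts at position 83.
MluI cuts after the first base of each site, so after position 83.
Combined cut positions: 62, 83, 93, 103.
Linear molecule, 4 cuts → 5 fragments:
  1–62 → 62 bp
  63–83 → 21 bp
  84–93 → 10 bp
  94–103 → 10 bp
  104–107 → 4 bp
Sorted largest to smallest: 62, 21, 10, 10, 4 bp.

62, 21, 10, 10, 4 bp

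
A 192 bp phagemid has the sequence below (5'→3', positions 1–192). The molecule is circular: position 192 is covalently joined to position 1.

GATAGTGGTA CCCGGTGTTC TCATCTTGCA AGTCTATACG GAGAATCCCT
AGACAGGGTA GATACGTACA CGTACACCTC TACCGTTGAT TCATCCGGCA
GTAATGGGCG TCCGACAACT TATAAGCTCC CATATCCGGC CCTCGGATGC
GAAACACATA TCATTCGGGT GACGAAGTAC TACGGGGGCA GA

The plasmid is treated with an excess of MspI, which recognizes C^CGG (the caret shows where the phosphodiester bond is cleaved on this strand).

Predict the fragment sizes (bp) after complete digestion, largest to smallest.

MspI sites (CCGG) start at positions 12, 95, 136.
MspI cuts after the first base of each site, so after positions 12, 95, 136.
Circular molecule, 3 cuts → 3 fragments:
  13–95 → 83 bp
  96–136 → 41 bp
  137–192 then 1–12 → 56 + 12 = 68 bp
Sorted largest to smallest: 83, 68, 41 bp.

83, 68, 41 bp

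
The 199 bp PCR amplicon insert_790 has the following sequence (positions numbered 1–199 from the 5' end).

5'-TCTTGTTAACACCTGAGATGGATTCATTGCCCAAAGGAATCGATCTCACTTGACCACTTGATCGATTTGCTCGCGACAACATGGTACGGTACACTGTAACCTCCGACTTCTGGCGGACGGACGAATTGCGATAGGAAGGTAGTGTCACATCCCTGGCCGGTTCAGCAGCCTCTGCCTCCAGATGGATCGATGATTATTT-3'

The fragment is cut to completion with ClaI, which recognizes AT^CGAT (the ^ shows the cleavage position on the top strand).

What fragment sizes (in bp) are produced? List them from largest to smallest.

ClaI sites (ATCGAT) start at positions 39, 61, 186.
ClaI cuts after base 2 of each site, so after positions 40, 62, 187.
Linear molecule, 3 cuts → 4 fragments:
  1–40 → 40 bp
  41–62 → 22 bp
  63–187 → 125 bp
  188–199 → 12 bp
Sorted largest to smallest: 125, 40, 22, 12 bp.

125, 40, 22, 12 bp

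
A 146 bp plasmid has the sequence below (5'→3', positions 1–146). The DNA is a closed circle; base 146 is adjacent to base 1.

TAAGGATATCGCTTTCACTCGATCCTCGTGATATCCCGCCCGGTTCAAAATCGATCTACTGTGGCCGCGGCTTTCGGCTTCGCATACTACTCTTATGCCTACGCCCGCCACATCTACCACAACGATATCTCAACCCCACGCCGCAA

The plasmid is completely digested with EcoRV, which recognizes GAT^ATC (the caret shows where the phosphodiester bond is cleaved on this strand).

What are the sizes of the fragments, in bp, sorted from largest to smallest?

EcoRV sites (GATATC) start at positions 5, 30, 124.
EcoRV cuts after base 3 of each site, so after positions 7, 32, 126.
Circular molecule, 3 cuts → 3 fragments:
  8–32 → 25 bp
  33–126 → 94 bp
  127–146 then 1–7 → 20 + 7 = 27 bp
Sorted largest to smallest: 94, 27, 25 bp.

94, 27, 25 bp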